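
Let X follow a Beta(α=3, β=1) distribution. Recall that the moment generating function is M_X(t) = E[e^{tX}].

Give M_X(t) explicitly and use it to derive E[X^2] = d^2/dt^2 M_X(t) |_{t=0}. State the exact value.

E[X^2] = D^2[M](0) = 3/5

M_X(t) = ₁F₁(3; 4; t)
D^2[M](t) = 3*₁F₁(5; 6; t)/5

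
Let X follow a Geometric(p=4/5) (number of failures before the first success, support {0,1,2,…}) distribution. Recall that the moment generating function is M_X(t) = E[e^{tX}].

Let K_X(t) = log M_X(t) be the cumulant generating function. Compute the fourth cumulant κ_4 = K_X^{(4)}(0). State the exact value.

M_X(t) = 4/(5*(1 - e^(t)/5))
K_X(t) = log M_X(t) = -log(1 - e^(t)/5) - log(5) + 2*log(2)
dK/dt = -e^(t)/(e^(t) - 5)
d^2K/dt^2 = 5*e^(t)/(e^(2*t) - 10*e^(t) + 25)
d^3K/dt^3 = (-5*e^(2*t) - 25*e^(t))/(e^(3*t) - 15*e^(2*t) + 75*e^(t) - 125)
d^4K/dt^4 = (5*e^(3*t) + 100*e^(2*t) + 125*e^(t))/(e^(4*t) - 20*e^(3*t) + 150*e^(2*t) - 500*e^(t) + 625)

κ_4 = d^4K/dt^4 |_{t=0} = 115/128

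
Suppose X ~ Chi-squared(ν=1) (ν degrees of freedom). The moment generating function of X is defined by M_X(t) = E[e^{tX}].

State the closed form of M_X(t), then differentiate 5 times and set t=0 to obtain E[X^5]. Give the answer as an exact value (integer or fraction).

M_X(t) = 1/√(1 - 2*t)
M^(5)(t) = -945/(32*t^5*√(1 - 2*t) - 80*t^4*√(1 - 2*t) + 80*t^3*√(1 - 2*t) - 40*t^2*√(1 - 2*t) + 10*t*√(1 - 2*t) - √(1 - 2*t))

E[X^5] = M^(5)(0) = 945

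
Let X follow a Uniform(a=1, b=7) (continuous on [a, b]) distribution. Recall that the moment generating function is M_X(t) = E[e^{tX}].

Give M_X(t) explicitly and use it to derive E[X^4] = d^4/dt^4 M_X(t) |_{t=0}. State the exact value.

E[X^4] = D^4[M](0) = 2801/5

M_X(t) = (e^(7*t) - e^(t))/(6*t)
D^4[M](t) = (2401*t^4*e^(7*t) - t^4*e^(t) - 1372*t^3*e^(7*t) + 4*t^3*e^(t) + 588*t^2*e^(7*t) - 12*t^2*e^(t) - 168*t*e^(7*t) + 24*t*e^(t) + 24*e^(7*t) - 24*e^(t))/(6*t^5)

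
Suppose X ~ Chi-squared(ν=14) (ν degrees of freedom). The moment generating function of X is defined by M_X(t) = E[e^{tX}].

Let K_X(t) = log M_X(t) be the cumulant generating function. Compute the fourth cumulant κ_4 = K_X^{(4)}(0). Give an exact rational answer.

κ_4 = K^(4)(0) = 672

M_X(t) = (1 - 2*t)^(-7)
K_X(t) = log M_X(t) = -7*log(1 - 2*t)
K^(4)(t) = 672/(16*t^4 - 32*t^3 + 24*t^2 - 8*t + 1)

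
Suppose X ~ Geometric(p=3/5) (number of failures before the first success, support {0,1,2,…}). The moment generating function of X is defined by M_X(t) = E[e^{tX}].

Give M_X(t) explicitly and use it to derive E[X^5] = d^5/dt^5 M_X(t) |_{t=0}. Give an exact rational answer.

E[X^5] = M′′′′′(0) = 9854/81

M_X(t) = 3/(5*(1 - 2*e^(t)/5))
M′(t) = 6*e^(t)/(4*e^(2*t) - 20*e^(t) + 25)
M′′(t) = (-12*e^(2*t) - 30*e^(t))/(8*e^(3*t) - 60*e^(2*t) + 150*e^(t) - 125)
M′′′(t) = (24*e^(3*t) + 240*e^(2*t) + 150*e^(t))/(16*e^(4*t) - 160*e^(3*t) + 600*e^(2*t) - 1000*e^(t) + 625)
M′′′′(t) = (-48*e^(4*t) - 1320*e^(3*t) - 3300*e^(2*t) - 750*e^(t))/(32*e^(5*t) - 400*e^(4*t) + 2000*e^(3*t) - 5000*e^(2*t) + 6250*e^(t) - 3125)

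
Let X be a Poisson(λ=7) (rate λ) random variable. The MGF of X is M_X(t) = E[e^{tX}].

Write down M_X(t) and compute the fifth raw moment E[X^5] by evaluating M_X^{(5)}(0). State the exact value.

E[X^5] = M^(5)(0) = 50134

M_X(t) = e^(7*e^(t) - 7)
M^(5)(t) = (16807*e^(5*t)*e^(7*e^(t)) + 24010*e^(4*t)*e^(7*e^(t)) + 8575*e^(3*t)*e^(7*e^(t)) + 735*e^(2*t)*e^(7*e^(t)) + 7*e^(t)*e^(7*e^(t)))*e^(-7)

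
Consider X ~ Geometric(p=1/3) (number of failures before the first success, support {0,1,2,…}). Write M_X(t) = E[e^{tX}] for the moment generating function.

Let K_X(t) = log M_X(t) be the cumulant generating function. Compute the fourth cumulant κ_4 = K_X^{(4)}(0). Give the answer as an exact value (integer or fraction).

M_X(t) = 1/(3*(1 - 2*e^(t)/3))
K_X(t) = log M_X(t) = -log(1 - 2*e^(t)/3) - log(3)
K′(t) = -2*e^(t)/(2*e^(t) - 3)
K′′(t) = 6*e^(t)/(4*e^(2*t) - 12*e^(t) + 9)
K′′′(t) = (-12*e^(2*t) - 18*e^(t))/(8*e^(3*t) - 36*e^(2*t) + 54*e^(t) - 27)
K′′′′(t) = (24*e^(3*t) + 144*e^(2*t) + 54*e^(t))/(16*e^(4*t) - 96*e^(3*t) + 216*e^(2*t) - 216*e^(t) + 81)

κ_4 = K′′′′(0) = 222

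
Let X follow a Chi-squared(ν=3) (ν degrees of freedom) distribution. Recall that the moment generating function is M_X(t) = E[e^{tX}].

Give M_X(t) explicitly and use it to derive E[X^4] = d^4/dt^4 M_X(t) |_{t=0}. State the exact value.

M_X(t) = (1 - 2*t)^(-3/2)
D^4[M](t) = -945/(32*t^5*√(1 - 2*t) - 80*t^4*√(1 - 2*t) + 80*t^3*√(1 - 2*t) - 40*t^2*√(1 - 2*t) + 10*t*√(1 - 2*t) - √(1 - 2*t))

E[X^4] = D^4[M](0) = 945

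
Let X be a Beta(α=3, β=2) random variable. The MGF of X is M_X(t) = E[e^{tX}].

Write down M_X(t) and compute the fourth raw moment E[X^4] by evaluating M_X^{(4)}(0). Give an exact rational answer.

M_X(t) = ₁F₁(3; 5; t)
dM/dt = 3*₁F₁(4; 6; t)/5
d^2M/dt^2 = 2*₁F₁(5; 7; t)/5
d^3M/dt^3 = 2*₁F₁(6; 8; t)/7
d^4M/dt^4 = 3*₁F₁(7; 9; t)/14

E[X^4] = d^4M/dt^4 |_{t=0} = 3/14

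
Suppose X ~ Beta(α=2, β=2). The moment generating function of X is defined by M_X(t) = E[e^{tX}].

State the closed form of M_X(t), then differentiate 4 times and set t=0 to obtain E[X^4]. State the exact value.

M_X(t) = ₁F₁(2; 4; t)
D^4[M](t) = ₁F₁(6; 8; t)/7

E[X^4] = D^4[M](0) = 1/7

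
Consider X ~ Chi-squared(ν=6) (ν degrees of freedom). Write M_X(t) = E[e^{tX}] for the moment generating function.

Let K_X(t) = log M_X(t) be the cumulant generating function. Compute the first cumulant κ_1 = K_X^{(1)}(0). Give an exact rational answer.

M_X(t) = (1 - 2*t)^(-3)
K_X(t) = log M_X(t) = -3*log(1 - 2*t)
K′(t) = -6/(2*t - 1)

κ_1 = K′(0) = 6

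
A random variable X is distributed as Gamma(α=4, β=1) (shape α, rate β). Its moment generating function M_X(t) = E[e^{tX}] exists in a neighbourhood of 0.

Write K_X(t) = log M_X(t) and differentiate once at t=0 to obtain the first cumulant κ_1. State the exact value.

κ_1 = K^(1)(0) = 4

M_X(t) = (1 - t)^(-4)
K_X(t) = log M_X(t) = -4*log(1 - t)
K^(1)(t) = -4/(t - 1)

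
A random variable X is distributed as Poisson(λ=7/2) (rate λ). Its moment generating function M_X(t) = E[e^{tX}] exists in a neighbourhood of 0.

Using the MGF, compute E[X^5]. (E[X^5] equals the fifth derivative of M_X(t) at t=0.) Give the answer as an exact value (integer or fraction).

M_X(t) = e^(7*e^(t)/2 - 7/2)
dM/dt = 7*e^(-7/2)*e^(t)*e^(7*e^(t)/2)/2
d^2M/dt^2 = (49*e^(2*t)*e^(7*e^(t)/2) + 14*e^(t)*e^(7*e^(t)/2))*e^(-7/2)/4
d^3M/dt^3 = (343*e^(3*t)*e^(7*e^(t)/2) + 294*e^(2*t)*e^(7*e^(t)/2) + 28*e^(t)*e^(7*e^(t)/2))*e^(-7/2)/8
d^4M/dt^4 = (2401*e^(4*t)*e^(7*e^(t)/2) + 4116*e^(3*t)*e^(7*e^(t)/2) + 1372*e^(2*t)*e^(7*e^(t)/2) + 56*e^(t)*e^(7*e^(t)/2))*e^(-7/2)/16
d^5M/dt^5 = (16807*e^(5*t)*e^(7*e^(t)/2) + 48020*e^(4*t)*e^(7*e^(t)/2) + 34300*e^(3*t)*e^(7*e^(t)/2) + 5880*e^(2*t)*e^(7*e^(t)/2) + 112*e^(t)*e^(7*e^(t)/2))*e^(-7/2)/32

E[X^5] = d^5M/dt^5 |_{t=0} = 105119/32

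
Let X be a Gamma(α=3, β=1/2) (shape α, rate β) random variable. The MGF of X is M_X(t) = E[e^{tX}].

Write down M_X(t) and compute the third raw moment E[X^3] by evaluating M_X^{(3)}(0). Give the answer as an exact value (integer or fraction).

M_X(t) = 1/(8*(1/2 - t)^3)
D^3[M](t) = 480/(64*t^6 - 192*t^5 + 240*t^4 - 160*t^3 + 60*t^2 - 12*t + 1)

E[X^3] = D^3[M](0) = 480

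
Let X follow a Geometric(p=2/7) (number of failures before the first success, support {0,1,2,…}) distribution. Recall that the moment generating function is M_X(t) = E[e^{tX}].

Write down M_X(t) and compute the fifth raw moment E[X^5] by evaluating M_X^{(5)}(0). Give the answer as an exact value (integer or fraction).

M_X(t) = 2/(7*(1 - 5*e^(t)/7))

E[X^5] = D^5[M](0) = 47255/2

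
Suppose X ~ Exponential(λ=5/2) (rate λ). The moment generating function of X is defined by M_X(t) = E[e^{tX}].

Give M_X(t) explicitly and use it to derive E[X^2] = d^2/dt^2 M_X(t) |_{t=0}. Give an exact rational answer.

E[X^2] = M^(2)(0) = 8/25

M_X(t) = 5/(2*(5/2 - t))
M^(2)(t) = -40/(8*t^3 - 60*t^2 + 150*t - 125)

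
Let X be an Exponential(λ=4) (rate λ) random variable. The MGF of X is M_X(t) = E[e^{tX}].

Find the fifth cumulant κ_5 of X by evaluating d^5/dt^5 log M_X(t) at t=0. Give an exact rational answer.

M_X(t) = 4/(4 - t)
K_X(t) = log M_X(t) = -log(4 - t) + 2*log(2)
K^(5)(t) = -24/(t^5 - 20*t^4 + 160*t^3 - 640*t^2 + 1280*t - 1024)

κ_5 = K^(5)(0) = 3/128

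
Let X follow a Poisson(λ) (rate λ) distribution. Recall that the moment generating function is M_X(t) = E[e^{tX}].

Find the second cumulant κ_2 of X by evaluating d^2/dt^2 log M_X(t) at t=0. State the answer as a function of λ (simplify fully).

M_X(t) = e^(λ*(e^(t) - 1))
K_X(t) = log M_X(t) = λ*(e^(t) - 1)
dK/dt = λ*e^(t)
d^2K/dt^2 = λ*e^(t)

κ_2 = d^2K/dt^2 |_{t=0} = λ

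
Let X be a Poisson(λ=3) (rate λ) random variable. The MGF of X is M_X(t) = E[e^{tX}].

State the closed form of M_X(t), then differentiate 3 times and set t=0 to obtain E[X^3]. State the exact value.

E[X^3] = M^(3)(0) = 57

M_X(t) = e^(3*e^(t) - 3)
M^(3)(t) = (27*e^(3*t)*e^(3*e^(t)) + 27*e^(2*t)*e^(3*e^(t)) + 3*e^(t)*e^(3*e^(t)))*e^(-3)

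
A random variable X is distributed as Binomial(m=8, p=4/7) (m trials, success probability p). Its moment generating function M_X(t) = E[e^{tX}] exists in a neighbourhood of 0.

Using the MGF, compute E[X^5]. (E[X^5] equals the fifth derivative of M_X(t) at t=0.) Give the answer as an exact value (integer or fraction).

M_X(t) = (4*e^(t)/7 + 3/7)^8

E[X^5] = d^5M/dt^5 |_{t=0} = 9716576/2401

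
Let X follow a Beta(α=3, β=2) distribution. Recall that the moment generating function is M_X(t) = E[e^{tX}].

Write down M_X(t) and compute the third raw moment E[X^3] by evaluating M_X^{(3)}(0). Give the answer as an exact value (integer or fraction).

M_X(t) = ₁F₁(3; 5; t)
D^3[M](t) = 2*₁F₁(6; 8; t)/7

E[X^3] = D^3[M](0) = 2/7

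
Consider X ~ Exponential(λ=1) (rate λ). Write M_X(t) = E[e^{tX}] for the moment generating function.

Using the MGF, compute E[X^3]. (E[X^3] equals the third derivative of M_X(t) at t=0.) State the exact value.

M_X(t) = 1/(1 - t)
dM/dt = 1/(t^2 - 2*t + 1)
d^2M/dt^2 = -2/(t^3 - 3*t^2 + 3*t - 1)
d^3M/dt^3 = 6/(t^4 - 4*t^3 + 6*t^2 - 4*t + 1)

E[X^3] = d^3M/dt^3 |_{t=0} = 6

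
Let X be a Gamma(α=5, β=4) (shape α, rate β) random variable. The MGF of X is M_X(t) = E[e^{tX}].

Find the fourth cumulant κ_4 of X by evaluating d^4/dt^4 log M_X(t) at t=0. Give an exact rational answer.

M_X(t) = 1024/(4 - t)^5
K_X(t) = log M_X(t) = -5*log(4 - t) + 10*log(2)
dK/dt = -5/(t - 4)
d^2K/dt^2 = 5/(t^2 - 8*t + 16)
d^3K/dt^3 = -10/(t^3 - 12*t^2 + 48*t - 64)
d^4K/dt^4 = 30/(t^4 - 16*t^3 + 96*t^2 - 256*t + 256)

κ_4 = d^4K/dt^4 |_{t=0} = 15/128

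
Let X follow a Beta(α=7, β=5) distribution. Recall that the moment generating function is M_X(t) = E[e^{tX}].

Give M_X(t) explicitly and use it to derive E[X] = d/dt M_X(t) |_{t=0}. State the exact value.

E[X] = dM/dt |_{t=0} = 7/12

M_X(t) = ₁F₁(7; 12; t)
dM/dt = 7*₁F₁(8; 13; t)/12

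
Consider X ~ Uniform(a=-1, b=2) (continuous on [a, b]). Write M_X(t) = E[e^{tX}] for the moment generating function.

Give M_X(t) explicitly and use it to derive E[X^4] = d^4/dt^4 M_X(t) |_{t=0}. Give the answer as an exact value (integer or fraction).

E[X^4] = M^(4)(0) = 11/5

M_X(t) = (e^(2*t) - e^(-t))/(3*t)
M^(4)(t) = (16*t^4*e^(3*t) - t^4 - 32*t^3*e^(3*t) - 4*t^3 + 48*t^2*e^(3*t) - 12*t^2 - 48*t*e^(3*t) - 24*t + 24*e^(3*t) - 24)*e^(-t)/(3*t^5)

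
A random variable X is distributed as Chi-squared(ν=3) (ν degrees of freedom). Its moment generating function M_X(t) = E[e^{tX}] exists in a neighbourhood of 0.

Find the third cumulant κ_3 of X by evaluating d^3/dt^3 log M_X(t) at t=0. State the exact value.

M_X(t) = (1 - 2*t)^(-3/2)
K_X(t) = log M_X(t) = -3*log(1 - 2*t)/2
K^(3)(t) = -24/(8*t^3 - 12*t^2 + 6*t - 1)

κ_3 = K^(3)(0) = 24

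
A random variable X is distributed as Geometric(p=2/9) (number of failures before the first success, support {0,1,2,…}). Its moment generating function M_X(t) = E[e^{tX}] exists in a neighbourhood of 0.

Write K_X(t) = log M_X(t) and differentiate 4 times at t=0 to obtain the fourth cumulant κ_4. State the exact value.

κ_4 = D^4[K](0) = 12033/8

M_X(t) = 2/(9*(1 - 7*e^(t)/9))
K_X(t) = log M_X(t) = -log(1 - 7*e^(t)/9) - 2*log(3) + log(2)
D^4[K](t) = (3087*e^(3*t) + 15876*e^(2*t) + 5103*e^(t))/(2401*e^(4*t) - 12348*e^(3*t) + 23814*e^(2*t) - 20412*e^(t) + 6561)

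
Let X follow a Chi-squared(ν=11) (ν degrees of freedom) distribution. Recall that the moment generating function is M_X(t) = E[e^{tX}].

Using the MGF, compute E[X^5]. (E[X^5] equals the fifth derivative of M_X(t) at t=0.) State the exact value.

M_X(t) = (1 - 2*t)^(-11/2)
dM/dt = 11/(64*t^6*√(1 - 2*t) - 192*t^5*√(1 - 2*t) + 240*t^4*√(1 - 2*t) - 160*t^3*√(1 - 2*t) + 60*t^2*√(1 - 2*t) - 12*t*√(1 - 2*t) + √(1 - 2*t))
d^2M/dt^2 = -143/(128*t^7*√(1 - 2*t) - 448*t^6*√(1 - 2*t) + 672*t^5*√(1 - 2*t) - 560*t^4*√(1 - 2*t) + 280*t^3*√(1 - 2*t) - 84*t^2*√(1 - 2*t) + 14*t*√(1 - 2*t) - √(1 - 2*t))

E[X^5] = d^5M/dt^5 |_{t=0} = 692835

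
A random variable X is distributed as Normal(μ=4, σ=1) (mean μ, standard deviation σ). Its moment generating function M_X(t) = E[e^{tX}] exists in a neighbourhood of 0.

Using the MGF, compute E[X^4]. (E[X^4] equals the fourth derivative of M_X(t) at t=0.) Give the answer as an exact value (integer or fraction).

M_X(t) = e^(t^2/2 + 4*t)
M^(4)(t) = t^4*e^(4*t)*e^(t^2/2) + 16*t^3*e^(4*t)*e^(t^2/2) + 102*t^2*e^(4*t)*e^(t^2/2) + 304*t*e^(4*t)*e^(t^2/2) + 355*e^(4*t)*e^(t^2/2)

E[X^4] = M^(4)(0) = 355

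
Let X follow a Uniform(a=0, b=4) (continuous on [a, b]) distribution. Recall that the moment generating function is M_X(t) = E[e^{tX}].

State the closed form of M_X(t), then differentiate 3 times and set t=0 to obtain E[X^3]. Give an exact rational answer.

E[X^3] = M^(3)(0) = 16

M_X(t) = (e^(4*t) - 1)/(4*t)
M^(3)(t) = (32*t^3*e^(4*t) - 24*t^2*e^(4*t) + 12*t*e^(4*t) - 3*e^(4*t) + 3)/(2*t^4)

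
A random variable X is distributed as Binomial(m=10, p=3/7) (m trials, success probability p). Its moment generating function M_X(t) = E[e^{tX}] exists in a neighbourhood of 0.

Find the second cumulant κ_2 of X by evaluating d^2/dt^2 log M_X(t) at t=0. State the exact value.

κ_2 = D^2[K](0) = 120/49

M_X(t) = (3*e^(t)/7 + 4/7)^10
K_X(t) = log M_X(t) = 10*log(3*e^(t)/7 + 4/7)
D^2[K](t) = 120*e^(t)/(9*e^(2*t) + 24*e^(t) + 16)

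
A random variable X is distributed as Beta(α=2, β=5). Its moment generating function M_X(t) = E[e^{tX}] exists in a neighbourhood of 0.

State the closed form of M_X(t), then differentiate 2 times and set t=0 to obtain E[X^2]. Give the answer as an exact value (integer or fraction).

E[X^2] = d^2M/dt^2 |_{t=0} = 3/28

M_X(t) = ₁F₁(2; 7; t)
dM/dt = 2*₁F₁(3; 8; t)/7
d^2M/dt^2 = 3*₁F₁(4; 9; t)/28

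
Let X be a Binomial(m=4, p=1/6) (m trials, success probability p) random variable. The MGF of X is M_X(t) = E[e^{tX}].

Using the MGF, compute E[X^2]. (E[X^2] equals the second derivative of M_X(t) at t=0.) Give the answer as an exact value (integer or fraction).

E[X^2] = M′′(0) = 1

M_X(t) = (e^(t)/6 + 5/6)^4
M′(t) = e^(4*t)/324 + 5*e^(3*t)/108 + 25*e^(2*t)/108 + 125*e^(t)/324
M′′(t) = e^(4*t)/81 + 5*e^(3*t)/36 + 25*e^(2*t)/54 + 125*e^(t)/324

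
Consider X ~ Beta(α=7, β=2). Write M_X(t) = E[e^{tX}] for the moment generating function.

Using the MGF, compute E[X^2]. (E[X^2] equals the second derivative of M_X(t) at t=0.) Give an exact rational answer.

M_X(t) = ₁F₁(7; 9; t)
M′(t) = 7*₁F₁(8; 10; t)/9
M′′(t) = 28*₁F₁(9; 11; t)/45

E[X^2] = M′′(0) = 28/45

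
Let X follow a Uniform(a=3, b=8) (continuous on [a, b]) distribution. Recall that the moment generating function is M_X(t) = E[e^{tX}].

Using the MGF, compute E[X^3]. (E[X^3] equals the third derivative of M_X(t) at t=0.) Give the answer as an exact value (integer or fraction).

M_X(t) = (e^(8*t) - e^(3*t))/(5*t)
dM/dt = (8*t*e^(8*t) - 3*t*e^(3*t) - e^(8*t) + e^(3*t))/(5*t^2)
d^2M/dt^2 = (64*t^2*e^(8*t) - 9*t^2*e^(3*t) - 16*t*e^(8*t) + 6*t*e^(3*t) + 2*e^(8*t) - 2*e^(3*t))/(5*t^3)
d^3M/dt^3 = (512*t^3*e^(8*t) - 27*t^3*e^(3*t) - 192*t^2*e^(8*t) + 27*t^2*e^(3*t) + 48*t*e^(8*t) - 18*t*e^(3*t) - 6*e^(8*t) + 6*e^(3*t))/(5*t^4)

E[X^3] = d^3M/dt^3 |_{t=0} = 803/4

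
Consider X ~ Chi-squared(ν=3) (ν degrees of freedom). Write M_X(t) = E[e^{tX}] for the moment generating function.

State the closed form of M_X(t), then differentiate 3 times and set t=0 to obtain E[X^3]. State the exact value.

E[X^3] = M′′′(0) = 105

M_X(t) = (1 - 2*t)^(-3/2)
M′(t) = 3/(4*t^2*√(1 - 2*t) - 4*t*√(1 - 2*t) + √(1 - 2*t))
M′′(t) = -15/(8*t^3*√(1 - 2*t) - 12*t^2*√(1 - 2*t) + 6*t*√(1 - 2*t) - √(1 - 2*t))
M′′′(t) = 105/(16*t^4*√(1 - 2*t) - 32*t^3*√(1 - 2*t) + 24*t^2*√(1 - 2*t) - 8*t*√(1 - 2*t) + √(1 - 2*t))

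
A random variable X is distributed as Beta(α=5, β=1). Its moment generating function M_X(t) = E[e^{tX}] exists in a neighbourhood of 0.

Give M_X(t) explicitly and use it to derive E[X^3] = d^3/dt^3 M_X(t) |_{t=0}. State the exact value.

M_X(t) = ₁F₁(5; 6; t)
M′(t) = 5*₁F₁(6; 7; t)/6
M′′(t) = 5*₁F₁(7; 8; t)/7
M′′′(t) = 5*₁F₁(8; 9; t)/8

E[X^3] = M′′′(0) = 5/8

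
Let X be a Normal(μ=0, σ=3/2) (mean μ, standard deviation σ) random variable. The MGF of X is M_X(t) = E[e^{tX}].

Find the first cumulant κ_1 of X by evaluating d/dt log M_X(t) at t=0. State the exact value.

M_X(t) = e^(9*t^2/8)
K_X(t) = log M_X(t) = 9*t^2/8
K′(t) = 9*t/4

κ_1 = K′(0) = 0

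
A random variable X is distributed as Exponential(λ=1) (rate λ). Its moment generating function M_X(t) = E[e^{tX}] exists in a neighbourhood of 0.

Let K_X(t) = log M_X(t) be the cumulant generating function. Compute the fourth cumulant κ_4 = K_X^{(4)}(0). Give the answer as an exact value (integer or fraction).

κ_4 = K′′′′(0) = 6

M_X(t) = 1/(1 - t)
K_X(t) = log M_X(t) = -log(1 - t)
K′(t) = -1/(t - 1)
K′′(t) = 1/(t^2 - 2*t + 1)
K′′′(t) = -2/(t^3 - 3*t^2 + 3*t - 1)
K′′′′(t) = 6/(t^4 - 4*t^3 + 6*t^2 - 4*t + 1)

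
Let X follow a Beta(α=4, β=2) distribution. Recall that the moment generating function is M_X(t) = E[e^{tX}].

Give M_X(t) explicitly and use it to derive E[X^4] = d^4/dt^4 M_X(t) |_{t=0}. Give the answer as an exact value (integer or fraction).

E[X^4] = M′′′′(0) = 5/18

M_X(t) = ₁F₁(4; 6; t)
M′(t) = 2*₁F₁(5; 7; t)/3
M′′(t) = 10*₁F₁(6; 8; t)/21
M′′′(t) = 5*₁F₁(7; 9; t)/14
M′′′′(t) = 5*₁F₁(8; 10; t)/18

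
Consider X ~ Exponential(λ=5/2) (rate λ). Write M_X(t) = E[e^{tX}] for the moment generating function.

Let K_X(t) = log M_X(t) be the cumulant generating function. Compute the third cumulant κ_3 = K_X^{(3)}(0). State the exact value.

M_X(t) = 5/(2*(5/2 - t))
K_X(t) = log M_X(t) = -log(5/2 - t) - log(2) + log(5)
dK/dt = -2/(2*t - 5)
d^2K/dt^2 = 4/(4*t^2 - 20*t + 25)
d^3K/dt^3 = -16/(8*t^3 - 60*t^2 + 150*t - 125)

κ_3 = d^3K/dt^3 |_{t=0} = 16/125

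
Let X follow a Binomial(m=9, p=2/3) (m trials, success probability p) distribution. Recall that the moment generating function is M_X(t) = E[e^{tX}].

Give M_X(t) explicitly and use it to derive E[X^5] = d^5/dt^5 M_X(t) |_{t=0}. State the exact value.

E[X^5] = D^5[M](0) = 109654/9

M_X(t) = (2*e^(t)/3 + 1/3)^9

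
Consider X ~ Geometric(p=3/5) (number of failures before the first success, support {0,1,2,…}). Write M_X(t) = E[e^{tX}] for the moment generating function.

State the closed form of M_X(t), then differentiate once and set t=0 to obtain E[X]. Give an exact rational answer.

M_X(t) = 3/(5*(1 - 2*e^(t)/5))
dM/dt = 6*e^(t)/(4*e^(2*t) - 20*e^(t) + 25)

E[X] = dM/dt |_{t=0} = 2/3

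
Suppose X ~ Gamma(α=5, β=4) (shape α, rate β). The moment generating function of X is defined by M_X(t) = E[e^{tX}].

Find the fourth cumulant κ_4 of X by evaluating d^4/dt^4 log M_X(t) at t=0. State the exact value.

κ_4 = K^(4)(0) = 15/128

M_X(t) = 1024/(4 - t)^5
K_X(t) = log M_X(t) = -5*log(4 - t) + 10*log(2)
K^(4)(t) = 30/(t^4 - 16*t^3 + 96*t^2 - 256*t + 256)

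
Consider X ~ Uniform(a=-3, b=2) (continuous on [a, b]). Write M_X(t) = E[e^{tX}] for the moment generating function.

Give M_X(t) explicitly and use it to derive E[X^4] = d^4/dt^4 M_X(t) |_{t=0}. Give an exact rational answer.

M_X(t) = (e^(2*t) - e^(-3*t))/(5*t)
M^(4)(t) = (16*t^4*e^(5*t) - 81*t^4 - 32*t^3*e^(5*t) - 108*t^3 + 48*t^2*e^(5*t) - 108*t^2 - 48*t*e^(5*t) - 72*t + 24*e^(5*t) - 24)*e^(-3*t)/(5*t^5)

E[X^4] = M^(4)(0) = 11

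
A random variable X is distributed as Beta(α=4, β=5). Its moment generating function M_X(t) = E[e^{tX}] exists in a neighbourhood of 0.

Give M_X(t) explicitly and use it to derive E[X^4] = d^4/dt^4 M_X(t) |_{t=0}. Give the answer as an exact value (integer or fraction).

E[X^4] = d^4M/dt^4 |_{t=0} = 7/99

M_X(t) = ₁F₁(4; 9; t)
dM/dt = 4*₁F₁(5; 10; t)/9
d^2M/dt^2 = 2*₁F₁(6; 11; t)/9
d^3M/dt^3 = 4*₁F₁(7; 12; t)/33
d^4M/dt^4 = 7*₁F₁(8; 13; t)/99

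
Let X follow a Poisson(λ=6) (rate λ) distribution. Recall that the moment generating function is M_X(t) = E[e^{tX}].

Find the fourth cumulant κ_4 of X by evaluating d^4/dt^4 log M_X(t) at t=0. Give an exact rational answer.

κ_4 = K^(4)(0) = 6

M_X(t) = e^(6*e^(t) - 6)
K_X(t) = log M_X(t) = 6*e^(t) - 6
K^(4)(t) = 6*e^(t)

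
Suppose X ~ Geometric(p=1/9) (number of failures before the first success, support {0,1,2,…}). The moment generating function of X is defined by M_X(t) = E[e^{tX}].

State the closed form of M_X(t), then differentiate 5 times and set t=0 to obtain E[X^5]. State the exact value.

E[X^5] = D^5[M](0) = 4993928

M_X(t) = 1/(9*(1 - 8*e^(t)/9))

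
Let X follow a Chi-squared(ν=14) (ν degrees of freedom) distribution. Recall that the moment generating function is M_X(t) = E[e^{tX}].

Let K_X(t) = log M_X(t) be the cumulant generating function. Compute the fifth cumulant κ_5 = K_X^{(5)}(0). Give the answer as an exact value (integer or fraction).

κ_5 = K′′′′′(0) = 5376

M_X(t) = (1 - 2*t)^(-7)
K_X(t) = log M_X(t) = -7*log(1 - 2*t)
K′(t) = -14/(2*t - 1)
K′′(t) = 28/(4*t^2 - 4*t + 1)
K′′′(t) = -112/(8*t^3 - 12*t^2 + 6*t - 1)
K′′′′(t) = 672/(16*t^4 - 32*t^3 + 24*t^2 - 8*t + 1)
K′′′′′(t) = -5376/(32*t^5 - 80*t^4 + 80*t^3 - 40*t^2 + 10*t - 1)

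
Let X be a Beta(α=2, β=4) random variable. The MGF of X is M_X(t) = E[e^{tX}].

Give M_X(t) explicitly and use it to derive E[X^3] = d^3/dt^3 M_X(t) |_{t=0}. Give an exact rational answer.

M_X(t) = ₁F₁(2; 6; t)
dM/dt = ₁F₁(3; 7; t)/3
d^2M/dt^2 = ₁F₁(4; 8; t)/7
d^3M/dt^3 = ₁F₁(5; 9; t)/14

E[X^3] = d^3M/dt^3 |_{t=0} = 1/14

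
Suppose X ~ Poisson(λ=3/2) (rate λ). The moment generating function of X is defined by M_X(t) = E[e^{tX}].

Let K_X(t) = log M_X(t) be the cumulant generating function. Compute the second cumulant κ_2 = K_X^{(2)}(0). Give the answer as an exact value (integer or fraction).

κ_2 = D^2[K](0) = 3/2

M_X(t) = e^(3*e^(t)/2 - 3/2)
K_X(t) = log M_X(t) = 3*e^(t)/2 - 3/2
D^2[K](t) = 3*e^(t)/2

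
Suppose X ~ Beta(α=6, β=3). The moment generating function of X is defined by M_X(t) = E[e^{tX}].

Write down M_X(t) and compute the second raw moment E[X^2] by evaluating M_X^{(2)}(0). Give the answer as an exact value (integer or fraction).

E[X^2] = D^2[M](0) = 7/15

M_X(t) = ₁F₁(6; 9; t)
D^2[M](t) = 7*₁F₁(8; 11; t)/15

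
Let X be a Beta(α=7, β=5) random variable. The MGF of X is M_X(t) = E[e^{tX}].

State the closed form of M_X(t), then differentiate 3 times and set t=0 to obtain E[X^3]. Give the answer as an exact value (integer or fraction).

M_X(t) = ₁F₁(7; 12; t)
D^3[M](t) = 3*₁F₁(10; 15; t)/13

E[X^3] = D^3[M](0) = 3/13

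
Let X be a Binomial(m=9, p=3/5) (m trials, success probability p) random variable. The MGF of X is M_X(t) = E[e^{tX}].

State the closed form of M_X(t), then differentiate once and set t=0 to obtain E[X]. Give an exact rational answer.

E[X] = M^(1)(0) = 27/5

M_X(t) = (3*e^(t)/5 + 2/5)^9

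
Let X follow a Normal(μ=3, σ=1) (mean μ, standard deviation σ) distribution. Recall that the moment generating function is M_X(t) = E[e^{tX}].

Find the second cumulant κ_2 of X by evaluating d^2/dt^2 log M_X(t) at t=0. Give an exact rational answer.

M_X(t) = e^(t^2/2 + 3*t)
K_X(t) = log M_X(t) = t^2/2 + 3*t
K^(2)(t) = 1

κ_2 = K^(2)(0) = 1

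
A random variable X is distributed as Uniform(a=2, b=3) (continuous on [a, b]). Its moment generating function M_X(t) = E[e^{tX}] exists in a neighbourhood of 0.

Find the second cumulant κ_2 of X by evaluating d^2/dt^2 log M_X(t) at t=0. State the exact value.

M_X(t) = (e^(3*t) - e^(2*t))/t
K_X(t) = log M_X(t) = -log(t) + log(e^(3*t) - e^(2*t))
D^2[K](t) = (-t^2*e^(t) + e^(2*t) - 2*e^(t) + 1)/(t^2*e^(2*t) - 2*t^2*e^(t) + t^2)

κ_2 = D^2[K](0) = 1/12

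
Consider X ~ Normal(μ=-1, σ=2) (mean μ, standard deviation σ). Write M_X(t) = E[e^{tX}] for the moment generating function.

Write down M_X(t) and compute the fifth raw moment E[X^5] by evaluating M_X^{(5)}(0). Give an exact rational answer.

M_X(t) = e^(2*t^2 - t)
M′(t) = 4*t*e^(-t)*e^(2*t^2) - e^(-t)*e^(2*t^2)
M′′(t) = (16*t^2*e^(2*t^2) - 8*t*e^(2*t^2) + 5*e^(2*t^2))*e^(-t)
M′′′(t) = (64*t^3*e^(2*t^2) - 48*t^2*e^(2*t^2) + 60*t*e^(2*t^2) - 13*e^(2*t^2))*e^(-t)
M′′′′(t) = (256*t^4*e^(2*t^2) - 256*t^3*e^(2*t^2) + 480*t^2*e^(2*t^2) - 208*t*e^(2*t^2) + 73*e^(2*t^2))*e^(-t)
M′′′′′(t) = (1024*t^5*e^(2*t^2) - 1280*t^4*e^(2*t^2) + 3200*t^3*e^(2*t^2) - 2080*t^2*e^(2*t^2) + 1460*t*e^(2*t^2) - 281*e^(2*t^2))*e^(-t)

E[X^5] = M′′′′′(0) = -281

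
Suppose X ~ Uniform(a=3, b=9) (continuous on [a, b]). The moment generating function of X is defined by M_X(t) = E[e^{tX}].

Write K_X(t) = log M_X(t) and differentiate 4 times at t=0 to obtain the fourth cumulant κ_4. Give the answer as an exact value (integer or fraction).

M_X(t) = (e^(9*t) - e^(3*t))/(6*t)
K_X(t) = log M_X(t) = -log(t) + log(e^(9*t) - e^(3*t)) - log(6)

κ_4 = D^4[K](0) = -54/5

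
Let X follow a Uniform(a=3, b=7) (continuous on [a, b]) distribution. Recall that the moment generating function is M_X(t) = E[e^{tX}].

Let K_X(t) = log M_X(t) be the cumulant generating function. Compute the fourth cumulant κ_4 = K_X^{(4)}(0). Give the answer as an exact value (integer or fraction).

κ_4 = K′′′′(0) = -32/15

M_X(t) = (e^(7*t) - e^(3*t))/(4*t)
K_X(t) = log M_X(t) = -log(t) + log(e^(7*t) - e^(3*t)) - 2*log(2)
K′(t) = (7*t*e^(4*t) - 3*t - e^(4*t) + 1)/(t*e^(4*t) - t)
K′′(t) = (-16*t^2*e^(4*t) + e^(8*t) - 2*e^(4*t) + 1)/(t^2*e^(8*t) - 2*t^2*e^(4*t) + t^2)
K′′′(t) = (64*t^3*e^(8*t) + 64*t^3*e^(4*t) - 2*e^(12*t) + 6*e^(8*t) - 6*e^(4*t) + 2)/(t^3*e^(12*t) - 3*t^3*e^(8*t) + 3*t^3*e^(4*t) - t^3)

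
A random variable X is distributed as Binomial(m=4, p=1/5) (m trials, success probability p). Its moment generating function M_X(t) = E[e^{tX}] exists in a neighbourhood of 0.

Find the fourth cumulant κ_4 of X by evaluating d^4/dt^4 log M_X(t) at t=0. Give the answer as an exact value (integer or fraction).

κ_4 = K′′′′(0) = 16/625

M_X(t) = (e^(t)/5 + 4/5)^4
K_X(t) = log M_X(t) = 4*log(e^(t)/5 + 4/5)
K′(t) = 4*e^(t)/(e^(t) + 4)
K′′(t) = 16*e^(t)/(e^(2*t) + 8*e^(t) + 16)
K′′′(t) = (-16*e^(2*t) + 64*e^(t))/(e^(3*t) + 12*e^(2*t) + 48*e^(t) + 64)
K′′′′(t) = (16*e^(3*t) - 256*e^(2*t) + 256*e^(t))/(e^(4*t) + 16*e^(3*t) + 96*e^(2*t) + 256*e^(t) + 256)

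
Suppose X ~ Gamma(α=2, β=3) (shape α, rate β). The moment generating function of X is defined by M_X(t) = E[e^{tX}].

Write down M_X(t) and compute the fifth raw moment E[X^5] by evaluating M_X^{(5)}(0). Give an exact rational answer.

M_X(t) = 9/(3 - t)^2
D^5[M](t) = -6480/(t^7 - 21*t^6 + 189*t^5 - 945*t^4 + 2835*t^3 - 5103*t^2 + 5103*t - 2187)

E[X^5] = D^5[M](0) = 80/27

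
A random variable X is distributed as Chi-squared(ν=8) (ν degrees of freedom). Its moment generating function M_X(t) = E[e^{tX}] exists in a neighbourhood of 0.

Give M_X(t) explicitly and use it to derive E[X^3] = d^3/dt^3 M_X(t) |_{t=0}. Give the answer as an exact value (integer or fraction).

M_X(t) = (1 - 2*t)^(-4)
M^(3)(t) = -960/(128*t^7 - 448*t^6 + 672*t^5 - 560*t^4 + 280*t^3 - 84*t^2 + 14*t - 1)

E[X^3] = M^(3)(0) = 960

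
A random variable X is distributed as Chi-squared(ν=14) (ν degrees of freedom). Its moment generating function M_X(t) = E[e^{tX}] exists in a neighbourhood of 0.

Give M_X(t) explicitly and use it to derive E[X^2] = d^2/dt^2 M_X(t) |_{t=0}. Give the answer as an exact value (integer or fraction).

M_X(t) = (1 - 2*t)^(-7)
M^(2)(t) = -224/(512*t^9 - 2304*t^8 + 4608*t^7 - 5376*t^6 + 4032*t^5 - 2016*t^4 + 672*t^3 - 144*t^2 + 18*t - 1)

E[X^2] = M^(2)(0) = 224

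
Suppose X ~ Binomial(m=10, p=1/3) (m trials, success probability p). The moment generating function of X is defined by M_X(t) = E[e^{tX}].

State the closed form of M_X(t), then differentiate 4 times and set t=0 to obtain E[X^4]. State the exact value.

M_X(t) = (e^(t)/3 + 2/3)^10

E[X^4] = M′′′′(0) = 2660/9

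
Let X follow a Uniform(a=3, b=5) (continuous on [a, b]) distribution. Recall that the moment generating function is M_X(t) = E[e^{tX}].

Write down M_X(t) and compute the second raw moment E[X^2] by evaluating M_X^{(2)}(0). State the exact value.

M_X(t) = (e^(5*t) - e^(3*t))/(2*t)
M′(t) = (5*t*e^(5*t) - 3*t*e^(3*t) - e^(5*t) + e^(3*t))/(2*t^2)
M′′(t) = (25*t^2*e^(5*t) - 9*t^2*e^(3*t) - 10*t*e^(5*t) + 6*t*e^(3*t) + 2*e^(5*t) - 2*e^(3*t))/(2*t^3)

E[X^2] = M′′(0) = 49/3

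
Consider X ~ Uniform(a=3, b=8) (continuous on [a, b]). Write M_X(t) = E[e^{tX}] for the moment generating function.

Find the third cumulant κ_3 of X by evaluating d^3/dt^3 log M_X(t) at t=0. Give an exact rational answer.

κ_3 = K^(3)(0) = 0

M_X(t) = (e^(8*t) - e^(3*t))/(5*t)
K_X(t) = log M_X(t) = -log(t) + log(e^(8*t) - e^(3*t)) - log(5)
K^(3)(t) = (125*t^3*e^(10*t) + 125*t^3*e^(5*t) - 2*e^(15*t) + 6*e^(10*t) - 6*e^(5*t) + 2)/(t^3*e^(15*t) - 3*t^3*e^(10*t) + 3*t^3*e^(5*t) - t^3)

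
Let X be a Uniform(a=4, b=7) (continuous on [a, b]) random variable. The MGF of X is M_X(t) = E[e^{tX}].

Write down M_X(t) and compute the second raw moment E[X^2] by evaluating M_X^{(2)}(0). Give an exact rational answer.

E[X^2] = M^(2)(0) = 31

M_X(t) = (e^(7*t) - e^(4*t))/(3*t)
M^(2)(t) = (49*t^2*e^(7*t) - 16*t^2*e^(4*t) - 14*t*e^(7*t) + 8*t*e^(4*t) + 2*e^(7*t) - 2*e^(4*t))/(3*t^3)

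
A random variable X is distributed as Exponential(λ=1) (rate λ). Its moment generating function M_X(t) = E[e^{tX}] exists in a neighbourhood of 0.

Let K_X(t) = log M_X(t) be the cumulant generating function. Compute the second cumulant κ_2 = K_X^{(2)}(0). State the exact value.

M_X(t) = 1/(1 - t)
K_X(t) = log M_X(t) = -log(1 - t)
dK/dt = -1/(t - 1)
d^2K/dt^2 = 1/(t^2 - 2*t + 1)

κ_2 = d^2K/dt^2 |_{t=0} = 1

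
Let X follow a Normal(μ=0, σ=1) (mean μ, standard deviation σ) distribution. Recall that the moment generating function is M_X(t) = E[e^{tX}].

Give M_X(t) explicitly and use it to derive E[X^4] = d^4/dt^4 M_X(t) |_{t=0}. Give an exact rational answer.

E[X^4] = D^4[M](0) = 3

M_X(t) = e^(t^2/2)
D^4[M](t) = t^4*e^(t^2/2) + 6*t^2*e^(t^2/2) + 3*e^(t^2/2)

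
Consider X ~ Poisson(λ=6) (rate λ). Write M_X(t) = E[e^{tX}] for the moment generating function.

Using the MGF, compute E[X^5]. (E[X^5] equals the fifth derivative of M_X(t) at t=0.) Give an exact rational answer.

M_X(t) = e^(6*e^(t) - 6)
M^(5)(t) = (7776*e^(5*t)*e^(6*e^(t)) + 12960*e^(4*t)*e^(6*e^(t)) + 5400*e^(3*t)*e^(6*e^(t)) + 540*e^(2*t)*e^(6*e^(t)) + 6*e^(t)*e^(6*e^(t)))*e^(-6)

E[X^5] = M^(5)(0) = 26682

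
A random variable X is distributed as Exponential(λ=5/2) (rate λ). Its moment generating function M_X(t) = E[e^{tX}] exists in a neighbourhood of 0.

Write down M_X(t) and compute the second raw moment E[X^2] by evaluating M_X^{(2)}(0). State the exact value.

M_X(t) = 5/(2*(5/2 - t))
D^2[M](t) = -40/(8*t^3 - 60*t^2 + 150*t - 125)

E[X^2] = D^2[M](0) = 8/25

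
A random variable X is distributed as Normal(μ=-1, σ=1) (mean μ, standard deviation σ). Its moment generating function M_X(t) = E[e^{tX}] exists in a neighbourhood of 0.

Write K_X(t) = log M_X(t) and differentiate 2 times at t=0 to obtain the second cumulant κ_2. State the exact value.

M_X(t) = e^(t^2/2 - t)
K_X(t) = log M_X(t) = t^2/2 - t
dK/dt = t - 1
d^2K/dt^2 = 1

κ_2 = d^2K/dt^2 |_{t=0} = 1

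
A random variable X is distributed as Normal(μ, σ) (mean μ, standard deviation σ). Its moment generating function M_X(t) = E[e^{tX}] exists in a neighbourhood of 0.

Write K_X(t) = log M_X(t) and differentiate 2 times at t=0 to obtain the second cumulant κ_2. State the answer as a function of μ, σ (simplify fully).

M_X(t) = e^(μ*t + σ^2*t^2/2)
K_X(t) = log M_X(t) = μ*t + σ^2*t^2/2
K^(2)(t) = σ^2

κ_2 = K^(2)(0) = σ^2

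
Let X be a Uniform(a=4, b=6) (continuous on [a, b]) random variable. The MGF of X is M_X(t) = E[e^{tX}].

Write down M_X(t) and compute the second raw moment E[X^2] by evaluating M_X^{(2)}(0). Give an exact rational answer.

M_X(t) = (e^(6*t) - e^(4*t))/(2*t)
D^2[M](t) = (18*t^2*e^(6*t) - 8*t^2*e^(4*t) - 6*t*e^(6*t) + 4*t*e^(4*t) + e^(6*t) - e^(4*t))/t^3

E[X^2] = D^2[M](0) = 76/3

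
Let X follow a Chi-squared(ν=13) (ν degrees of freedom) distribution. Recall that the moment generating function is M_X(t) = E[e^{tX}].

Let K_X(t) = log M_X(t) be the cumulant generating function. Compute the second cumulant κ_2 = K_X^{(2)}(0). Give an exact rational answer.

κ_2 = K^(2)(0) = 26

M_X(t) = (1 - 2*t)^(-13/2)
K_X(t) = log M_X(t) = -13*log(1 - 2*t)/2
K^(2)(t) = 26/(4*t^2 - 4*t + 1)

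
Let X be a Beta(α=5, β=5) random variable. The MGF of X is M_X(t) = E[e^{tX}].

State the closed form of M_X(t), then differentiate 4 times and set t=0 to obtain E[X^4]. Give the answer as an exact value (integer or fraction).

E[X^4] = M^(4)(0) = 14/143

M_X(t) = ₁F₁(5; 10; t)
M^(4)(t) = 14*₁F₁(9; 14; t)/143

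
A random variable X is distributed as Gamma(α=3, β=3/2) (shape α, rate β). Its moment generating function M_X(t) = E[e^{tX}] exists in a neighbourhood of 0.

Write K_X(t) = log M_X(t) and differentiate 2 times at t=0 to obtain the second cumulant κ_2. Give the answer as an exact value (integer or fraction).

κ_2 = K′′(0) = 4/3

M_X(t) = 27/(8*(3/2 - t)^3)
K_X(t) = log M_X(t) = -3*log(3/2 - t) - 3*log(2) + 3*log(3)
K′(t) = -6/(2*t - 3)
K′′(t) = 12/(4*t^2 - 12*t + 9)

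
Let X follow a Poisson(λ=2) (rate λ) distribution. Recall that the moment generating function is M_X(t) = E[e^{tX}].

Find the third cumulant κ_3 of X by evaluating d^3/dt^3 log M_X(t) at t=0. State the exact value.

M_X(t) = e^(2*e^(t) - 2)
K_X(t) = log M_X(t) = 2*e^(t) - 2
K^(3)(t) = 2*e^(t)

κ_3 = K^(3)(0) = 2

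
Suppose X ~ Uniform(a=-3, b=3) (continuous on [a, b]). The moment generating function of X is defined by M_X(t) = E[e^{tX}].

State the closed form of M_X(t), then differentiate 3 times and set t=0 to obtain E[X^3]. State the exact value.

E[X^3] = d^3M/dt^3 |_{t=0} = 0

M_X(t) = (e^(3*t) - e^(-3*t))/(6*t)
dM/dt = (3*t*e^(6*t) + 3*t - e^(6*t) + 1)*e^(-3*t)/(6*t^2)
d^2M/dt^2 = (9*t^2*e^(6*t) - 9*t^2 - 6*t*e^(6*t) - 6*t + 2*e^(6*t) - 2)*e^(-3*t)/(6*t^3)
d^3M/dt^3 = (9*t^3*e^(6*t) + 9*t^3 - 9*t^2*e^(6*t) + 9*t^2 + 6*t*e^(6*t) + 6*t - 2*e^(6*t) + 2)*e^(-3*t)/(2*t^4)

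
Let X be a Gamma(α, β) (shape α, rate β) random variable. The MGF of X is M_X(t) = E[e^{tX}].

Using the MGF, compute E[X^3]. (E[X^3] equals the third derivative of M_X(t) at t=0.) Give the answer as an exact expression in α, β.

E[X^3] = D^3[M](0) = α*(α^2 + 3*α + 2)/β^3

M_X(t) = (β/(β - t))^α
D^3[M](t) = (-α^3*β^α*(1/(β - t))^α - 3*α^2*β^α*(1/(β - t))^α - 2*α*β^α*(1/(β - t))^α)/(-β^3 + 3*β^2*t - 3*β*t^2 + t^3)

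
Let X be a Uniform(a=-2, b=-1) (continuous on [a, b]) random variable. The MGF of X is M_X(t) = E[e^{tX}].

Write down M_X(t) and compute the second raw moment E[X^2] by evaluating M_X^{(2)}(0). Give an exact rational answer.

M_X(t) = (e^(-t) - e^(-2*t))/t
dM/dt = (-t*e^(t) + 2*t - e^(t) + 1)*e^(-2*t)/t^2
d^2M/dt^2 = (t^2*e^(t) - 4*t^2 + 2*t*e^(t) - 4*t + 2*e^(t) - 2)*e^(-2*t)/t^3

E[X^2] = d^2M/dt^2 |_{t=0} = 7/3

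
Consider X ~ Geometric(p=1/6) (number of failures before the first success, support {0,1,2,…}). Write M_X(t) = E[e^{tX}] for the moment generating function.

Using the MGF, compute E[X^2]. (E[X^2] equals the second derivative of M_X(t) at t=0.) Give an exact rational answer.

E[X^2] = D^2[M](0) = 55

M_X(t) = 1/(6*(1 - 5*e^(t)/6))
D^2[M](t) = (-25*e^(2*t) - 30*e^(t))/(125*e^(3*t) - 450*e^(2*t) + 540*e^(t) - 216)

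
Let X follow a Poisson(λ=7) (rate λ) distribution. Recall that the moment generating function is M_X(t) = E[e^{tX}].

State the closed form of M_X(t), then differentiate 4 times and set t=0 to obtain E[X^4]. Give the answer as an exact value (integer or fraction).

M_X(t) = e^(7*e^(t) - 7)
M^(4)(t) = (2401*e^(4*t)*e^(7*e^(t)) + 2058*e^(3*t)*e^(7*e^(t)) + 343*e^(2*t)*e^(7*e^(t)) + 7*e^(t)*e^(7*e^(t)))*e^(-7)

E[X^4] = M^(4)(0) = 4809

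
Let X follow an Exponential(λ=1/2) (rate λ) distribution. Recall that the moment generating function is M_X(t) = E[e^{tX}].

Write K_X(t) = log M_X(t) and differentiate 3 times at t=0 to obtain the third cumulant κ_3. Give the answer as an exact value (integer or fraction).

κ_3 = d^3K/dt^3 |_{t=0} = 16

M_X(t) = 1/(2*(1/2 - t))
K_X(t) = log M_X(t) = -log(1/2 - t) - log(2)
dK/dt = -2/(2*t - 1)
d^2K/dt^2 = 4/(4*t^2 - 4*t + 1)
d^3K/dt^3 = -16/(8*t^3 - 12*t^2 + 6*t - 1)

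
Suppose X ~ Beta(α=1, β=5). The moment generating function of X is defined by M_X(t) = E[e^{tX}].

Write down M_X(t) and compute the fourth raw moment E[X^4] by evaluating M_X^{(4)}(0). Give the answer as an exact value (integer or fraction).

E[X^4] = M′′′′(0) = 1/126

M_X(t) = ₁F₁(1; 6; t)
M′(t) = ₁F₁(2; 7; t)/6
M′′(t) = ₁F₁(3; 8; t)/21
M′′′(t) = ₁F₁(4; 9; t)/56
M′′′′(t) = ₁F₁(5; 10; t)/126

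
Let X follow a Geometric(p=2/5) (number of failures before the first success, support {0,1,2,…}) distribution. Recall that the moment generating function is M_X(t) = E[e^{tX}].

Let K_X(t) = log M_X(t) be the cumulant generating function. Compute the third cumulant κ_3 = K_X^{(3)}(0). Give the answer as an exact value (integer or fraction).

M_X(t) = 2/(5*(1 - 3*e^(t)/5))
K_X(t) = log M_X(t) = -log(1 - 3*e^(t)/5) - log(5) + log(2)
dK/dt = -3*e^(t)/(3*e^(t) - 5)
d^2K/dt^2 = 15*e^(t)/(9*e^(2*t) - 30*e^(t) + 25)
d^3K/dt^3 = (-45*e^(2*t) - 75*e^(t))/(27*e^(3*t) - 135*e^(2*t) + 225*e^(t) - 125)

κ_3 = d^3K/dt^3 |_{t=0} = 15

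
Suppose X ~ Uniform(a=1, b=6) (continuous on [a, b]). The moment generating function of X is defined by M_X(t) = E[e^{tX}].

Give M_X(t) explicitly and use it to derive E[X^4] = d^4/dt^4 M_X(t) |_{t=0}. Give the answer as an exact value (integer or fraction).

M_X(t) = (e^(6*t) - e^(t))/(5*t)
M^(4)(t) = (1296*t^4*e^(6*t) - t^4*e^(t) - 864*t^3*e^(6*t) + 4*t^3*e^(t) + 432*t^2*e^(6*t) - 12*t^2*e^(t) - 144*t*e^(6*t) + 24*t*e^(t) + 24*e^(6*t) - 24*e^(t))/(5*t^5)

E[X^4] = M^(4)(0) = 311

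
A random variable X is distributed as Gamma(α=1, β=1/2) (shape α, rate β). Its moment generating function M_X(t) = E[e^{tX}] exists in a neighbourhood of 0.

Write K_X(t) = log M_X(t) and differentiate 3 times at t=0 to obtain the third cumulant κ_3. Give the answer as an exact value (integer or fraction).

κ_3 = K′′′(0) = 16

M_X(t) = 1/(2*(1/2 - t))
K_X(t) = log M_X(t) = -log(1/2 - t) - log(2)
K′(t) = -2/(2*t - 1)
K′′(t) = 4/(4*t^2 - 4*t + 1)
K′′′(t) = -16/(8*t^3 - 12*t^2 + 6*t - 1)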